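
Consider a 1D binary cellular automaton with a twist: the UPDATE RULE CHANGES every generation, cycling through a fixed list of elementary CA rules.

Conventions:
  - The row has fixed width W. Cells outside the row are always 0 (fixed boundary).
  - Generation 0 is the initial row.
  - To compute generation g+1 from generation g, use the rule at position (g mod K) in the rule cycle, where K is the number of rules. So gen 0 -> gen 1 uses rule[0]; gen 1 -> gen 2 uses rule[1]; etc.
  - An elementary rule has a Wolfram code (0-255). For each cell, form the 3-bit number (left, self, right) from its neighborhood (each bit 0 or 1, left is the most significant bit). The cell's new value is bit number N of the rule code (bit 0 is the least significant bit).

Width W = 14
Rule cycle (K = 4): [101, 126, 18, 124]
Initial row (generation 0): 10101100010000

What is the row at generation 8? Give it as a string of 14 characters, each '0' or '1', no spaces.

Gen 0: 10101100010000
Gen 1 (rule 101): 11110101010111
Gen 2 (rule 126): 10011111111101
Gen 3 (rule 18): 01100000000000
Gen 4 (rule 124): 01110000000000
Gen 5 (rule 101): 00010111111111
Gen 6 (rule 126): 00111100000001
Gen 7 (rule 18): 01000010000010
Gen 8 (rule 124): 01100011000011

Answer: 01100011000011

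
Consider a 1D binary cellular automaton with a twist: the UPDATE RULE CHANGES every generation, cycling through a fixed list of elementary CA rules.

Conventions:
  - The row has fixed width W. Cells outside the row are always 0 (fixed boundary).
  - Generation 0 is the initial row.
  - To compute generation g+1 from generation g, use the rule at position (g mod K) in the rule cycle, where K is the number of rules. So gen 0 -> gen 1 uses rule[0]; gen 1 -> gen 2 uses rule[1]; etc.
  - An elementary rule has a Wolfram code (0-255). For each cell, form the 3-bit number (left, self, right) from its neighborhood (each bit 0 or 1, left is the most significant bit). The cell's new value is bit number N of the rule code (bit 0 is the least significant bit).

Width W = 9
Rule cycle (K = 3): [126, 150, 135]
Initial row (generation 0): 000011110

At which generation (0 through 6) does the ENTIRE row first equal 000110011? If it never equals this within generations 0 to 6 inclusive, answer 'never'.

Gen 0: 000011110
Gen 1 (rule 126): 000110011
Gen 2 (rule 150): 001001100
Gen 3 (rule 135): 111010001
Gen 4 (rule 126): 101111011
Gen 5 (rule 150): 100110000
Gen 6 (rule 135): 101000111

Answer: 1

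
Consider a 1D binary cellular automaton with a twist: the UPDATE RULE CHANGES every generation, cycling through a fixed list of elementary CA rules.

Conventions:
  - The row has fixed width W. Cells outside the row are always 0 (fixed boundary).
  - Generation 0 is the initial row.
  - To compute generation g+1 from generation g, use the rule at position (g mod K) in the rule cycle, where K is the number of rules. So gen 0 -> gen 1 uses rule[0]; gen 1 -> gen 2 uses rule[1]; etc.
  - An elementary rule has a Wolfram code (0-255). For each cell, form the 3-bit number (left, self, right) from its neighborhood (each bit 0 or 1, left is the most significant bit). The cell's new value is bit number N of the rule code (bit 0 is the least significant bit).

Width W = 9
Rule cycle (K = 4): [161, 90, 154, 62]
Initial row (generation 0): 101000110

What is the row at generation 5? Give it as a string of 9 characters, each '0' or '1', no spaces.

Answer: 001010100

Derivation:
Gen 0: 101000110
Gen 1 (rule 161): 010010000
Gen 2 (rule 90): 101101000
Gen 3 (rule 154): 001000100
Gen 4 (rule 62): 011101110
Gen 5 (rule 161): 001010100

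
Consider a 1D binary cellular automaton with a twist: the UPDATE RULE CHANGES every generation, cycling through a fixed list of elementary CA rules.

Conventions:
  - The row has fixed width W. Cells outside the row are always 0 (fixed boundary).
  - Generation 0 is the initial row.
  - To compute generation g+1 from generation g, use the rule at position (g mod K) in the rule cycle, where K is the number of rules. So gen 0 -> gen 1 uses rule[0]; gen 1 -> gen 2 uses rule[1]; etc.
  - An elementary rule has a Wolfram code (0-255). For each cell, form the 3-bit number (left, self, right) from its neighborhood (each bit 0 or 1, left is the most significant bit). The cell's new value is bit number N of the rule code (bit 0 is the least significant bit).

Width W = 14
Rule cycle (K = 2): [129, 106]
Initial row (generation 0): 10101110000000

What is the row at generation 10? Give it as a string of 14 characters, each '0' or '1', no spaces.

Answer: 00110000000001

Derivation:
Gen 0: 10101110000000
Gen 1 (rule 129): 00000100111111
Gen 2 (rule 106): 00001001100001
Gen 3 (rule 129): 11100000001100
Gen 4 (rule 106): 10100000011100
Gen 5 (rule 129): 00001111001001
Gen 6 (rule 106): 00011001010010
Gen 7 (rule 129): 11000000000000
Gen 8 (rule 106): 11000000000000
Gen 9 (rule 129): 00011111111111
Gen 10 (rule 106): 00110000000001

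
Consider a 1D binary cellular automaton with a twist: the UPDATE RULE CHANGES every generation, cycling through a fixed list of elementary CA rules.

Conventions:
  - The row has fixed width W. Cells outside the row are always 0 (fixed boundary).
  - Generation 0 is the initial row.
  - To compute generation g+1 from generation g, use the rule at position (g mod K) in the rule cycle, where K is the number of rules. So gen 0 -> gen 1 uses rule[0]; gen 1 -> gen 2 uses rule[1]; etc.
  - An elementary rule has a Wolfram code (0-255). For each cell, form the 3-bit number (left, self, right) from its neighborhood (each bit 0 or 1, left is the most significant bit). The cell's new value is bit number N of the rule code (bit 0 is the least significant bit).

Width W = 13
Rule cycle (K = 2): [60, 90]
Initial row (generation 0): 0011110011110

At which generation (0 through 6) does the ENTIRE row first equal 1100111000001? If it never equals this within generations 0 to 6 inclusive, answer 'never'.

Gen 0: 0011110011110
Gen 1 (rule 60): 0010001010001
Gen 2 (rule 90): 0101010001010
Gen 3 (rule 60): 0111111001111
Gen 4 (rule 90): 1100001111001
Gen 5 (rule 60): 1010001000101
Gen 6 (rule 90): 0001010101000

Answer: never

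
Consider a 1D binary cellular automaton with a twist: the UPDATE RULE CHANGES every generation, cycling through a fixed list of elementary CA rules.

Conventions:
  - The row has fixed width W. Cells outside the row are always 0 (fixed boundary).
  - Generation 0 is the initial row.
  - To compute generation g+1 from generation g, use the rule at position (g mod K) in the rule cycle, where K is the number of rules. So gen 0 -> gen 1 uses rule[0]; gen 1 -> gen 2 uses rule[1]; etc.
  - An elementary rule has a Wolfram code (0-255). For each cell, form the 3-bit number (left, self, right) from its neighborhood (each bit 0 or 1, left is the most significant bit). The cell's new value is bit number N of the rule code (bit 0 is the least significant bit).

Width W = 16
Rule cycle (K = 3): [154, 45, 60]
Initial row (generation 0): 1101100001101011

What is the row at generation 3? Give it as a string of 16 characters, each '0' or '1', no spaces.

Gen 0: 1101100001101011
Gen 1 (rule 154): 1001010011000010
Gen 2 (rule 45): 1001110010011010
Gen 3 (rule 60): 1101001011010111

Answer: 1101001011010111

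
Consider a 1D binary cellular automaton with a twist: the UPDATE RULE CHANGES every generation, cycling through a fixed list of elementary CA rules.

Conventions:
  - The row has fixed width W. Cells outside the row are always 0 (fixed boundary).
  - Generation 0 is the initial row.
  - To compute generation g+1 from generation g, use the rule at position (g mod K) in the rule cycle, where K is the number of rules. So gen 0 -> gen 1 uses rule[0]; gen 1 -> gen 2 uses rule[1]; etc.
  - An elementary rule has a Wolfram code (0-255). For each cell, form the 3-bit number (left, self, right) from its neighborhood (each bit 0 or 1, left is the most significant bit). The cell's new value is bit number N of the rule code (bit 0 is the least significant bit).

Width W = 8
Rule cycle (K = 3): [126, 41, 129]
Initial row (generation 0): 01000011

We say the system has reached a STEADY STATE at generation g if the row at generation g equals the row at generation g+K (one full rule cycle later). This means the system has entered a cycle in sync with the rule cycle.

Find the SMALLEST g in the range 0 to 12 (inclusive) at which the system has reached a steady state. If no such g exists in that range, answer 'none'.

Gen 0: 01000011
Gen 1 (rule 126): 11100111
Gen 2 (rule 41): 10000100
Gen 3 (rule 129): 00110001
Gen 4 (rule 126): 01111011
Gen 5 (rule 41): 01000110
Gen 6 (rule 129): 00010000
Gen 7 (rule 126): 00111000
Gen 8 (rule 41): 10100011
Gen 9 (rule 129): 00001000
Gen 10 (rule 126): 00011100
Gen 11 (rule 41): 11010001
Gen 12 (rule 129): 00000100
Gen 13 (rule 126): 00001110
Gen 14 (rule 41): 11101000
Gen 15 (rule 129): 01000011

Answer: none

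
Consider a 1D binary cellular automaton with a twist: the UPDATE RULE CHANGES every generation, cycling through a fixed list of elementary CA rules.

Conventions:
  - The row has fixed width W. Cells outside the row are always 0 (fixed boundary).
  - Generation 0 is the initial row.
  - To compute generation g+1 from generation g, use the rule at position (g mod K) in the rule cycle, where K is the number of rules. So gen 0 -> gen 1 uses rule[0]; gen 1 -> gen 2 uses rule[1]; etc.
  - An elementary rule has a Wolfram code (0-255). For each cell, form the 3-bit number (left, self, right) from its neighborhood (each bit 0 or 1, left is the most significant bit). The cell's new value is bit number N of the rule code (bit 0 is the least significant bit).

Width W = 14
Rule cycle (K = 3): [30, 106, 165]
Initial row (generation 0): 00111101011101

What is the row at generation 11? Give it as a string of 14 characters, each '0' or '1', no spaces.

Gen 0: 00111101011101
Gen 1 (rule 30): 01100001010001
Gen 2 (rule 106): 11100010100010
Gen 3 (rule 165): 01001011101010
Gen 4 (rule 30): 11111010001011
Gen 5 (rule 106): 10001100010111
Gen 6 (rule 165): 10100001011010
Gen 7 (rule 30): 10110011010011
Gen 8 (rule 106): 01110111100111
Gen 9 (rule 165): 00101011000010
Gen 10 (rule 30): 01101010100111
Gen 11 (rule 106): 11110101001101

Answer: 11110101001101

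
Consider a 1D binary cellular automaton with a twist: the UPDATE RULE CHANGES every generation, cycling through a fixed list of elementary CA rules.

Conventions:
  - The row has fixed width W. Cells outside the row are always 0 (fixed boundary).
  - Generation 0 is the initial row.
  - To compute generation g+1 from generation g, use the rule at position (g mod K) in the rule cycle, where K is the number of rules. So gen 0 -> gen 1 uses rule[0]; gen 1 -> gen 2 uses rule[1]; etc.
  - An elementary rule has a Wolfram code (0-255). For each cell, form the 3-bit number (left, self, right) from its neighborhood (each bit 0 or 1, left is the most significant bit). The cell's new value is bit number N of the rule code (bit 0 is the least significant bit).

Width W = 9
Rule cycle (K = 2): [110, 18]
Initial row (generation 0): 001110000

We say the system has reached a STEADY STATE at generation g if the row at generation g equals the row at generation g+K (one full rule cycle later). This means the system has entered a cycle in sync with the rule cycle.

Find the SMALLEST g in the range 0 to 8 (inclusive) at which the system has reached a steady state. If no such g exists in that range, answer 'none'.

Gen 0: 001110000
Gen 1 (rule 110): 011010000
Gen 2 (rule 18): 100001000
Gen 3 (rule 110): 100011000
Gen 4 (rule 18): 010100100
Gen 5 (rule 110): 111101100
Gen 6 (rule 18): 000000010
Gen 7 (rule 110): 000000110
Gen 8 (rule 18): 000001001
Gen 9 (rule 110): 000011011
Gen 10 (rule 18): 000100000

Answer: none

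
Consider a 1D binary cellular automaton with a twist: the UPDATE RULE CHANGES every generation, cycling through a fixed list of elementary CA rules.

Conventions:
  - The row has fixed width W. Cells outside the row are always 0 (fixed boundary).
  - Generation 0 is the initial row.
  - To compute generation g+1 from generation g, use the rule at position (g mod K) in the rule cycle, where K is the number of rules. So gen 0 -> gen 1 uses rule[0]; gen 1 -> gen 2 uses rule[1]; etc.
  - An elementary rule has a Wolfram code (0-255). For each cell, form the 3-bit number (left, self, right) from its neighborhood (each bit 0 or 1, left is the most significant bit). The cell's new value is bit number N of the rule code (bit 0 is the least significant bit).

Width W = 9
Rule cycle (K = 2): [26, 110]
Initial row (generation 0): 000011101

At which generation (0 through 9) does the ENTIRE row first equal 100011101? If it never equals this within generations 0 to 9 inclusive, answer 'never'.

Answer: 9

Derivation:
Gen 0: 000011101
Gen 1 (rule 26): 000110000
Gen 2 (rule 110): 001110000
Gen 3 (rule 26): 011001000
Gen 4 (rule 110): 111011000
Gen 5 (rule 26): 100010100
Gen 6 (rule 110): 100111100
Gen 7 (rule 26): 011100010
Gen 8 (rule 110): 110100110
Gen 9 (rule 26): 100011101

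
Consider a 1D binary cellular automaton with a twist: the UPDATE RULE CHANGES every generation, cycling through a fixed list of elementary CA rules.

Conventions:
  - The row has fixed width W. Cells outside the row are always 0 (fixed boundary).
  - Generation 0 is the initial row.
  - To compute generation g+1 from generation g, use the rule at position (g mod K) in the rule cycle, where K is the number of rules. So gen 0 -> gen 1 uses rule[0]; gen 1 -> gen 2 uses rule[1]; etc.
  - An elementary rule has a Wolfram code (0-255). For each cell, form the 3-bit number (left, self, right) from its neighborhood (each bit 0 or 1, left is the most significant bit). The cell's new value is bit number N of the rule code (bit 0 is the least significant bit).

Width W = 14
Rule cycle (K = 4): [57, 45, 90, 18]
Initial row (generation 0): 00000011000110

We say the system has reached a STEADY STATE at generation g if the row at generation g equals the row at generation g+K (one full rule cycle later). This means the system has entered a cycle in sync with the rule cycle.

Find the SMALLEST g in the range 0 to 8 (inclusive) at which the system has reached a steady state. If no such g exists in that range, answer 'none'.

Answer: none

Derivation:
Gen 0: 00000011000110
Gen 1 (rule 57): 11111010110101
Gen 2 (rule 45): 10000111101111
Gen 3 (rule 90): 01001100101001
Gen 4 (rule 18): 10110011000110
Gen 5 (rule 57): 01101010110101
Gen 6 (rule 45): 01011111101111
Gen 7 (rule 90): 10010000101001
Gen 8 (rule 18): 01101001000110
Gen 9 (rule 57): 01010100110101
Gen 10 (rule 45): 01111100101111
Gen 11 (rule 90): 11000111001001
Gen 12 (rule 18): 00101000110110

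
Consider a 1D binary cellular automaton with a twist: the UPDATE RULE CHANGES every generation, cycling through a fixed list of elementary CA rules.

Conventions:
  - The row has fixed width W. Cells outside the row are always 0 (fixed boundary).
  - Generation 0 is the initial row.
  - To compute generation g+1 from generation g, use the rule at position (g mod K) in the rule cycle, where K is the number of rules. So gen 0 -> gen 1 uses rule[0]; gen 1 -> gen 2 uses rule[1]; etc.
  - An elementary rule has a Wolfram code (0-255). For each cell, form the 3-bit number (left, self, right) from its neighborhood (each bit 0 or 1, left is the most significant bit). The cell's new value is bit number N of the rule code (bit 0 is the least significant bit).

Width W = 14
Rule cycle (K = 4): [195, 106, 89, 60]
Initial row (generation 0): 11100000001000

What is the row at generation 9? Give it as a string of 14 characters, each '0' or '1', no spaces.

Answer: 11101111101011

Derivation:
Gen 0: 11100000001000
Gen 1 (rule 195): 01101111110011
Gen 2 (rule 106): 11111000010111
Gen 3 (rule 89): 10001111000101
Gen 4 (rule 60): 11001000100111
Gen 5 (rule 195): 01010011001011
Gen 6 (rule 106): 10100111010111
Gen 7 (rule 89): 00010101000101
Gen 8 (rule 60): 00011111100111
Gen 9 (rule 195): 11101111101011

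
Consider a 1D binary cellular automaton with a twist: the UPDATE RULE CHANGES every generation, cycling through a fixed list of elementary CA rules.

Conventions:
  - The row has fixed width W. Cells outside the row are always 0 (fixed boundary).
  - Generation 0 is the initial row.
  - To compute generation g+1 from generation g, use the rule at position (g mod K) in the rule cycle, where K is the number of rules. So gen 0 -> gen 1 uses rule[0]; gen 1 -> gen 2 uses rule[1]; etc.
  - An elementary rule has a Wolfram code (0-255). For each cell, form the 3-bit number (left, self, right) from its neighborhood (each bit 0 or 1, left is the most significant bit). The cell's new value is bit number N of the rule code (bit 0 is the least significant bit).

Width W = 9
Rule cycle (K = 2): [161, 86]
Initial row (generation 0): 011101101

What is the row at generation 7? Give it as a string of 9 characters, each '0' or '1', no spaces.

Answer: 000001001

Derivation:
Gen 0: 011101101
Gen 1 (rule 161): 001010010
Gen 2 (rule 86): 011011111
Gen 3 (rule 161): 000101110
Gen 4 (rule 86): 001100011
Gen 5 (rule 161): 100001000
Gen 6 (rule 86): 110011100
Gen 7 (rule 161): 000001001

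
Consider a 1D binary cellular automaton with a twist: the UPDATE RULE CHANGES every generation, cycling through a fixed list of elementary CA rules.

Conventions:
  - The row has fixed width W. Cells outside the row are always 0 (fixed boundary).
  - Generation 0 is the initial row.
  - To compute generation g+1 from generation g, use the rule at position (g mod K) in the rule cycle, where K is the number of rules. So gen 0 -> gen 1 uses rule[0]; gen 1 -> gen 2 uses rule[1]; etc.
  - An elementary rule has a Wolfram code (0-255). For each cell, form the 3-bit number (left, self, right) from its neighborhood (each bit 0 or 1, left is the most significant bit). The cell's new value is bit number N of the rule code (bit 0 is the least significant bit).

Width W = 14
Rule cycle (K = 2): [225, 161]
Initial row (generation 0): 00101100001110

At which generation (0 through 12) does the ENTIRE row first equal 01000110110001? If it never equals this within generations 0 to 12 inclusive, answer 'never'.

Answer: 7

Derivation:
Gen 0: 00101100001110
Gen 1 (rule 225): 10010101100110
Gen 2 (rule 161): 00001010000000
Gen 3 (rule 225): 11100100111111
Gen 4 (rule 161): 01000000011110
Gen 5 (rule 225): 00011111001110
Gen 6 (rule 161): 11001110000100
Gen 7 (rule 225): 01000110110001
Gen 8 (rule 161): 00010001000100
Gen 9 (rule 225): 11000100010001
Gen 10 (rule 161): 00010001000100
Gen 11 (rule 225): 11000100010001
Gen 12 (rule 161): 00010001000100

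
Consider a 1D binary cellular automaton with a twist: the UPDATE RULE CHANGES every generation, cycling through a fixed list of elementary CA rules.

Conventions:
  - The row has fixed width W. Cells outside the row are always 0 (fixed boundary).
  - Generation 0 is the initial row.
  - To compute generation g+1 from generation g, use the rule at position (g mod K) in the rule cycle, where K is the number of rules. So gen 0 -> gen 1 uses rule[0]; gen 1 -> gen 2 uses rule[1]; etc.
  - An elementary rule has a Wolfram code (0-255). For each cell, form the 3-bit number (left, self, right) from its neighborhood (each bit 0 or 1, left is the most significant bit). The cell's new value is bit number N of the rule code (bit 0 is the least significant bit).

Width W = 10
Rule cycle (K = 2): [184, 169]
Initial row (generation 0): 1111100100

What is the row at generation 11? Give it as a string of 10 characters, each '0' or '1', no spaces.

Gen 0: 1111100100
Gen 1 (rule 184): 1111010010
Gen 2 (rule 169): 1110100000
Gen 3 (rule 184): 1101010000
Gen 4 (rule 169): 1010100111
Gen 5 (rule 184): 0101010110
Gen 6 (rule 169): 0010101100
Gen 7 (rule 184): 0001011010
Gen 8 (rule 169): 1100110100
Gen 9 (rule 184): 1010101010
Gen 10 (rule 169): 0101010100
Gen 11 (rule 184): 0010101010

Answer: 0010101010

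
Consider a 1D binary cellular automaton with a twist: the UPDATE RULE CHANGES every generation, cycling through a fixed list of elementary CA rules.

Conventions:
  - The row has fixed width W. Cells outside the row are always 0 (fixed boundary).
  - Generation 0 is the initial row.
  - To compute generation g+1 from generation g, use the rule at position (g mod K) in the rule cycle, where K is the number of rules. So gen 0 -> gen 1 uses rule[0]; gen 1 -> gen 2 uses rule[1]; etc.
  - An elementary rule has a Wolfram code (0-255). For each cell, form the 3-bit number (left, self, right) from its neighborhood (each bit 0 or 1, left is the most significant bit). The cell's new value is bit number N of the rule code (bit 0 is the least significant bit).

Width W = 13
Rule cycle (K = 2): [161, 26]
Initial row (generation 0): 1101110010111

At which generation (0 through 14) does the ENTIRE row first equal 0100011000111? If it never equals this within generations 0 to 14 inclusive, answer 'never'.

Answer: never

Derivation:
Gen 0: 1101110010111
Gen 1 (rule 161): 0010100001010
Gen 2 (rule 26): 0100010010001
Gen 3 (rule 161): 0001000000100
Gen 4 (rule 26): 0010100001010
Gen 5 (rule 161): 1001001100100
Gen 6 (rule 26): 0110111011010
Gen 7 (rule 161): 0001010100100
Gen 8 (rule 26): 0010000011010
Gen 9 (rule 161): 1000111000100
Gen 10 (rule 26): 0101100101010
Gen 11 (rule 161): 0010000010100
Gen 12 (rule 26): 0101000100010
Gen 13 (rule 161): 0010010001000
Gen 14 (rule 26): 0101101010100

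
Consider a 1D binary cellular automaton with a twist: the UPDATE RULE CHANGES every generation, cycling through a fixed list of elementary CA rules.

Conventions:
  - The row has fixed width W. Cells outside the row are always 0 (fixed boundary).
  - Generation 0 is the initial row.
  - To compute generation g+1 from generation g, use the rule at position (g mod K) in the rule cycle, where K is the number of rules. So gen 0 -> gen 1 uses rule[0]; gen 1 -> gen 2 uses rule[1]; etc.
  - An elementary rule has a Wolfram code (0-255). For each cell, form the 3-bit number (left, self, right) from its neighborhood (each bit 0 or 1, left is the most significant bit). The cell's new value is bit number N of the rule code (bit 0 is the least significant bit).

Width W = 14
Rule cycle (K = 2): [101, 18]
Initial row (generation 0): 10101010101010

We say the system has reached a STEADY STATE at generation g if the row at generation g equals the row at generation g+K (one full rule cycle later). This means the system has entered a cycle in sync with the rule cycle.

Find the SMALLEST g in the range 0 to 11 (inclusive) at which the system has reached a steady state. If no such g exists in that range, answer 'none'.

Gen 0: 10101010101010
Gen 1 (rule 101): 11111111111110
Gen 2 (rule 18): 00000000000001
Gen 3 (rule 101): 11111111111101
Gen 4 (rule 18): 00000000000000
Gen 5 (rule 101): 11111111111111
Gen 6 (rule 18): 00000000000000
Gen 7 (rule 101): 11111111111111
Gen 8 (rule 18): 00000000000000
Gen 9 (rule 101): 11111111111111
Gen 10 (rule 18): 00000000000000
Gen 11 (rule 101): 11111111111111
Gen 12 (rule 18): 00000000000000
Gen 13 (rule 101): 11111111111111

Answer: 4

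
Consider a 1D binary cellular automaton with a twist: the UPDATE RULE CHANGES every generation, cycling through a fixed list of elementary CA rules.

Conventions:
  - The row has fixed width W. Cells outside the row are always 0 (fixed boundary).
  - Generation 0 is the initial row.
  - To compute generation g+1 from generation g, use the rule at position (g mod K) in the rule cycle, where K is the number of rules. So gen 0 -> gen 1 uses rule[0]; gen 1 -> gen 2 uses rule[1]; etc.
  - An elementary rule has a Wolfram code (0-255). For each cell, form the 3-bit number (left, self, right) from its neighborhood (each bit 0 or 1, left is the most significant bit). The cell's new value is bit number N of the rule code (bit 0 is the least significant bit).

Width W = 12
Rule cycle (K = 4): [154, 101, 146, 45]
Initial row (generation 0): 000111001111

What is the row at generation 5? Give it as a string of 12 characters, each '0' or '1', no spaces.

Answer: 111011011110

Derivation:
Gen 0: 000111001111
Gen 1 (rule 154): 001110111110
Gen 2 (rule 101): 100011000010
Gen 3 (rule 146): 010100100101
Gen 4 (rule 45): 011100100111
Gen 5 (rule 154): 111011011110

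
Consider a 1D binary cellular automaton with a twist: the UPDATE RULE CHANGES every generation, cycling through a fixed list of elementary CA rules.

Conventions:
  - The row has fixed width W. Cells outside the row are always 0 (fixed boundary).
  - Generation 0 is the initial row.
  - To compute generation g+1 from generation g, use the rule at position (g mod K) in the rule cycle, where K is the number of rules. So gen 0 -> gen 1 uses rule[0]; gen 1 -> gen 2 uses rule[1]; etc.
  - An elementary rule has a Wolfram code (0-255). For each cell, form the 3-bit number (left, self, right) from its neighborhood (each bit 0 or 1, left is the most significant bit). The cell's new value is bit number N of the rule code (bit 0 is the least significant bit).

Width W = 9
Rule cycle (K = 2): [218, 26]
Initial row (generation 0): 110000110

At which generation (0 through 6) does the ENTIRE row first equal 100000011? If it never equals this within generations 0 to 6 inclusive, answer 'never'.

Answer: never

Derivation:
Gen 0: 110000110
Gen 1 (rule 218): 111001111
Gen 2 (rule 26): 100111000
Gen 3 (rule 218): 011111100
Gen 4 (rule 26): 110000010
Gen 5 (rule 218): 111000101
Gen 6 (rule 26): 100101000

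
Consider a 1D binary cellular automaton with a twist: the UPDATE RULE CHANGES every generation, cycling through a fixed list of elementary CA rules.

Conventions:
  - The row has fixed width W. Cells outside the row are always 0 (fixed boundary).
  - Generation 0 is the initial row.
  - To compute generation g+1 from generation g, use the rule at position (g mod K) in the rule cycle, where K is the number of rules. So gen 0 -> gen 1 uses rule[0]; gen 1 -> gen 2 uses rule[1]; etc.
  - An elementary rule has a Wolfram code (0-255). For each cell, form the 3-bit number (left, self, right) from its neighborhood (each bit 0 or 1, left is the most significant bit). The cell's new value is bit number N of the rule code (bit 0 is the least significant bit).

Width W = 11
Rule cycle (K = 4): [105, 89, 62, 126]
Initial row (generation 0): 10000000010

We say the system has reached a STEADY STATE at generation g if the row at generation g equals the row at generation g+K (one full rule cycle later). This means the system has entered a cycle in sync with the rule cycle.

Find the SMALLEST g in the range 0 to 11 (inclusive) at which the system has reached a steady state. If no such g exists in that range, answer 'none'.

Gen 0: 10000000010
Gen 1 (rule 105): 00111111000
Gen 2 (rule 89): 10100001111
Gen 3 (rule 62): 11110011000
Gen 4 (rule 126): 10011111100
Gen 5 (rule 105): 00010000101
Gen 6 (rule 89): 11001110000
Gen 7 (rule 62): 10111001000
Gen 8 (rule 126): 11101111100
Gen 9 (rule 105): 10111000101
Gen 10 (rule 89): 00101110000
Gen 11 (rule 62): 01111001000
Gen 12 (rule 126): 11001111100
Gen 13 (rule 105): 11001000101
Gen 14 (rule 89): 11100110000
Gen 15 (rule 62): 10011101000

Answer: none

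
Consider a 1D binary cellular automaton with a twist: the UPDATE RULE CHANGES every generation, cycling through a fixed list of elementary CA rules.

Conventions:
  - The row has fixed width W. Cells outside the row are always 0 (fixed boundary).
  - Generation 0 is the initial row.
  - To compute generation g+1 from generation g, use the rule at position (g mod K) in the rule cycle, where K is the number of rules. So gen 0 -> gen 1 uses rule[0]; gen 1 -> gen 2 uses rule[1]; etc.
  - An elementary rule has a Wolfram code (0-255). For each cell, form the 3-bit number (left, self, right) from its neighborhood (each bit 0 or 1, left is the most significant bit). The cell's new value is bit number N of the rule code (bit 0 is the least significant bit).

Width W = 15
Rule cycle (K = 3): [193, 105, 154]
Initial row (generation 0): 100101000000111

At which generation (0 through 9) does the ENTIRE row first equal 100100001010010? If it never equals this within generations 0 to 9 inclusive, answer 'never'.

Answer: 9

Derivation:
Gen 0: 100101000000111
Gen 1 (rule 193): 000000011110011
Gen 2 (rule 105): 111111010010011
Gen 3 (rule 154): 111110001101110
Gen 4 (rule 193): 011110100100110
Gen 5 (rule 105): 010011000000110
Gen 6 (rule 154): 101110100001101
Gen 7 (rule 193): 000110001100100
Gen 8 (rule 105): 110110101100001
Gen 9 (rule 154): 100100001010010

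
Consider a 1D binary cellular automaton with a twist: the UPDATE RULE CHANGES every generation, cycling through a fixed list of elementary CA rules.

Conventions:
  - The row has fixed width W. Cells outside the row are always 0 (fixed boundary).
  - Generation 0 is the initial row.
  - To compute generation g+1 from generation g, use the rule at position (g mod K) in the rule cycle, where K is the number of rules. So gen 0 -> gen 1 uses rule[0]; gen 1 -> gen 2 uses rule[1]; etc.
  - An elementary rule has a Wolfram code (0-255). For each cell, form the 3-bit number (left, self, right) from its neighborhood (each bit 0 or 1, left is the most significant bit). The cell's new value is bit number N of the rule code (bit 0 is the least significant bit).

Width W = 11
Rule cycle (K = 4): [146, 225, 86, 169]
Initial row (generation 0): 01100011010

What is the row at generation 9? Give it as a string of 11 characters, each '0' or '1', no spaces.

Answer: 00000000110

Derivation:
Gen 0: 01100011010
Gen 1 (rule 146): 10010100001
Gen 2 (rule 225): 00001001100
Gen 3 (rule 86): 00011110110
Gen 4 (rule 169): 11011101100
Gen 5 (rule 146): 00001000010
Gen 6 (rule 225): 11100011000
Gen 7 (rule 86): 00110101100
Gen 8 (rule 169): 10101011001
Gen 9 (rule 146): 00000000110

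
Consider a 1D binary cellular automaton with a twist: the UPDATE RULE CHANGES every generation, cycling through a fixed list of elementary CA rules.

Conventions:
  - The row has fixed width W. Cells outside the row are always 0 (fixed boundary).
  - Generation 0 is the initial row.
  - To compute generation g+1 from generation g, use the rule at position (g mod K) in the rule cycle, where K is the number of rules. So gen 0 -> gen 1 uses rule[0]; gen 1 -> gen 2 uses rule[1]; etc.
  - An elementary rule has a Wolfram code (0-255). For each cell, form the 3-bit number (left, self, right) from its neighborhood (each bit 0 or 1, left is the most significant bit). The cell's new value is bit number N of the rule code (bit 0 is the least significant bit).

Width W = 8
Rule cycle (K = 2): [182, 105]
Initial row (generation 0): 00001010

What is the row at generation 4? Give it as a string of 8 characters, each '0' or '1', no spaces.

Gen 0: 00001010
Gen 1 (rule 182): 00011111
Gen 2 (rule 105): 11010001
Gen 3 (rule 182): 00111011
Gen 4 (rule 105): 10101111

Answer: 10101111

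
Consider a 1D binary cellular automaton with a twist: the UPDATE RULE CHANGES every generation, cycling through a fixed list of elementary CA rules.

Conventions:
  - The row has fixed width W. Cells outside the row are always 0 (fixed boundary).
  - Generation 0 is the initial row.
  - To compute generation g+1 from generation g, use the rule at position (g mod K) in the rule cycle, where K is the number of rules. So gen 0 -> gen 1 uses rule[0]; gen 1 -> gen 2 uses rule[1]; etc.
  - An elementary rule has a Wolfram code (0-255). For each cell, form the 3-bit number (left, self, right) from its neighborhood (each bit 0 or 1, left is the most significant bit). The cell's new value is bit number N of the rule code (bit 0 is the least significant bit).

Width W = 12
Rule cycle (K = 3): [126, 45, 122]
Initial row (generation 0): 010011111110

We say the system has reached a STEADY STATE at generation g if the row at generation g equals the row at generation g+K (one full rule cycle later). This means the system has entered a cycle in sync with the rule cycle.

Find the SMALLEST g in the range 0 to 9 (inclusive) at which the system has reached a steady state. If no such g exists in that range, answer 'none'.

Answer: none

Derivation:
Gen 0: 010011111110
Gen 1 (rule 126): 111110000011
Gen 2 (rule 45): 100000111010
Gen 3 (rule 122): 010001101101
Gen 4 (rule 126): 111011111111
Gen 5 (rule 45): 100110000000
Gen 6 (rule 122): 011111000000
Gen 7 (rule 126): 110001100000
Gen 8 (rule 45): 100101001111
Gen 9 (rule 122): 011010111001
Gen 10 (rule 126): 111111101111
Gen 11 (rule 45): 100000011000
Gen 12 (rule 122): 010000111100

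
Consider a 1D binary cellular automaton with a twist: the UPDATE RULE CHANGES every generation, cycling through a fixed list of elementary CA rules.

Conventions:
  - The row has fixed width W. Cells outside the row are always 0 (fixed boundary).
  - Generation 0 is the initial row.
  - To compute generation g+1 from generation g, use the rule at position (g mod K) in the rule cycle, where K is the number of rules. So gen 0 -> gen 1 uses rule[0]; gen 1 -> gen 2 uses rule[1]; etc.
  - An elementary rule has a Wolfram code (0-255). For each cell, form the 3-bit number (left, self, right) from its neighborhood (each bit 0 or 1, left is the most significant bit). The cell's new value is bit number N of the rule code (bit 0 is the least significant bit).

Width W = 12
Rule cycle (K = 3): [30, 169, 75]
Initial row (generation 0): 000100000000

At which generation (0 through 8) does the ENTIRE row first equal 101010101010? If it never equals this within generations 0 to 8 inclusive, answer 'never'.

Gen 0: 000100000000
Gen 1 (rule 30): 001110000000
Gen 2 (rule 169): 101100111111
Gen 3 (rule 75): 001101100001
Gen 4 (rule 30): 011001010011
Gen 5 (rule 169): 010000100010
Gen 6 (rule 75): 100111001100
Gen 7 (rule 30): 111100111010
Gen 8 (rule 169): 111000110100

Answer: never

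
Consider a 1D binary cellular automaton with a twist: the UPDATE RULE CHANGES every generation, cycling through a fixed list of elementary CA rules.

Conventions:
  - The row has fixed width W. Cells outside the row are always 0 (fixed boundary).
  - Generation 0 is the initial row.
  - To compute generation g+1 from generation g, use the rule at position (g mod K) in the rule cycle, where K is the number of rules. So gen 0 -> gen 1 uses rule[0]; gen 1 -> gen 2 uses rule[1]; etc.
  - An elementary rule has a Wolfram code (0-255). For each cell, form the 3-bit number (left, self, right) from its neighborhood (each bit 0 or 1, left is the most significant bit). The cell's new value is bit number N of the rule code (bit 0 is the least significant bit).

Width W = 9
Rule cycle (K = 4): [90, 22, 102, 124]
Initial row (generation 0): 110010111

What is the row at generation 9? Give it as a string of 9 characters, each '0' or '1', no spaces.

Gen 0: 110010111
Gen 1 (rule 90): 111100101
Gen 2 (rule 22): 000011101
Gen 3 (rule 102): 000100111
Gen 4 (rule 124): 000110101
Gen 5 (rule 90): 001110000
Gen 6 (rule 22): 010001000
Gen 7 (rule 102): 110011000
Gen 8 (rule 124): 111011100
Gen 9 (rule 90): 101010110

Answer: 101010110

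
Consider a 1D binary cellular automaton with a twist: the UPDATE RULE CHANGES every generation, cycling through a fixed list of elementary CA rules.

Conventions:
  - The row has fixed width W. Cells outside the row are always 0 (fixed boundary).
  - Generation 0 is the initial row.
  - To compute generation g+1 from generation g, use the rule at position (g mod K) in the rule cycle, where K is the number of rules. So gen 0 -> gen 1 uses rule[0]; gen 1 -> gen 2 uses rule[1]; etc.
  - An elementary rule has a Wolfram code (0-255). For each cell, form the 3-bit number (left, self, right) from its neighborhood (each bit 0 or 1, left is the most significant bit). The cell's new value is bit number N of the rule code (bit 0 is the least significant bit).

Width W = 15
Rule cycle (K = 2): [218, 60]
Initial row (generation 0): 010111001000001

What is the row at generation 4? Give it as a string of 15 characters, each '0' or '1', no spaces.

Answer: 101011010000000

Derivation:
Gen 0: 010111001000001
Gen 1 (rule 218): 100111110100010
Gen 2 (rule 60): 110100001110011
Gen 3 (rule 218): 110010011111111
Gen 4 (rule 60): 101011010000000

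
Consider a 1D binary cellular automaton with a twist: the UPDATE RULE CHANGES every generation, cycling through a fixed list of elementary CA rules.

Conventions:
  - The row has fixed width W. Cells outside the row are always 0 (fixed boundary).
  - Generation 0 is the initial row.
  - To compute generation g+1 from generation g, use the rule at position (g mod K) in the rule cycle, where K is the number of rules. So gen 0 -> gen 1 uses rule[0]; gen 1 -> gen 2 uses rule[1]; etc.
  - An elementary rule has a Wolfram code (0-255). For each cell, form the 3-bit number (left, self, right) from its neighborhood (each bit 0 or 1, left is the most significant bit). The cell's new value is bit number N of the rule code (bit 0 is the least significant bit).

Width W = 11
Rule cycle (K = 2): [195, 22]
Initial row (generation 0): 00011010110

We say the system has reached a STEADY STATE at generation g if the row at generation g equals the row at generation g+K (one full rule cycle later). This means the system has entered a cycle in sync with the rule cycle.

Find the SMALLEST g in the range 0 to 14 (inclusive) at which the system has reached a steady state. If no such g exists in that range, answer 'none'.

Answer: 10

Derivation:
Gen 0: 00011010110
Gen 1 (rule 195): 11101000010
Gen 2 (rule 22): 00001100111
Gen 3 (rule 195): 11110101011
Gen 4 (rule 22): 00000101000
Gen 5 (rule 195): 11111000011
Gen 6 (rule 22): 00000100100
Gen 7 (rule 195): 11111001001
Gen 8 (rule 22): 00000111111
Gen 9 (rule 195): 11111011111
Gen 10 (rule 22): 00000000000
Gen 11 (rule 195): 11111111111
Gen 12 (rule 22): 00000000000
Gen 13 (rule 195): 11111111111
Gen 14 (rule 22): 00000000000
Gen 15 (rule 195): 11111111111
Gen 16 (rule 22): 00000000000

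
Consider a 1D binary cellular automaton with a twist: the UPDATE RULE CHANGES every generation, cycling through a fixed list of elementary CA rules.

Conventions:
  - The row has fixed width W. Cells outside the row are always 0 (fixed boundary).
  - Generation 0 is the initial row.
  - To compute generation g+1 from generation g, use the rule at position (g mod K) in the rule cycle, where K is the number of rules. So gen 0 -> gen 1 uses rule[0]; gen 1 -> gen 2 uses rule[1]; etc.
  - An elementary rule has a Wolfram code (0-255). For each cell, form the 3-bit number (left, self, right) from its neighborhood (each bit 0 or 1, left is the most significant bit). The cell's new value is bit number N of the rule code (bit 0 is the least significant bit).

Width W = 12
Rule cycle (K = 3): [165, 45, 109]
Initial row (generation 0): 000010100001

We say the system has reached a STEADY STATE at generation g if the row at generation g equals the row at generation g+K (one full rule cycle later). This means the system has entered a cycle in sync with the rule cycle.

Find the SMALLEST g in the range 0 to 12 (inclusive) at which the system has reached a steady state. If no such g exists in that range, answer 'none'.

Gen 0: 000010100001
Gen 1 (rule 165): 111011101101
Gen 2 (rule 45): 100110011011
Gen 3 (rule 109): 100110011111
Gen 4 (rule 165): 100000001110
Gen 5 (rule 45): 101111101000
Gen 6 (rule 109): 111000111011
Gen 7 (rule 165): 010010010100
Gen 8 (rule 45): 010010011101
Gen 9 (rule 109): 010010010111
Gen 10 (rule 165): 010010011010
Gen 11 (rule 45): 010010010110
Gen 12 (rule 109): 010010011110
Gen 13 (rule 165): 010010001100
Gen 14 (rule 45): 010010101001
Gen 15 (rule 109): 010011111001

Answer: none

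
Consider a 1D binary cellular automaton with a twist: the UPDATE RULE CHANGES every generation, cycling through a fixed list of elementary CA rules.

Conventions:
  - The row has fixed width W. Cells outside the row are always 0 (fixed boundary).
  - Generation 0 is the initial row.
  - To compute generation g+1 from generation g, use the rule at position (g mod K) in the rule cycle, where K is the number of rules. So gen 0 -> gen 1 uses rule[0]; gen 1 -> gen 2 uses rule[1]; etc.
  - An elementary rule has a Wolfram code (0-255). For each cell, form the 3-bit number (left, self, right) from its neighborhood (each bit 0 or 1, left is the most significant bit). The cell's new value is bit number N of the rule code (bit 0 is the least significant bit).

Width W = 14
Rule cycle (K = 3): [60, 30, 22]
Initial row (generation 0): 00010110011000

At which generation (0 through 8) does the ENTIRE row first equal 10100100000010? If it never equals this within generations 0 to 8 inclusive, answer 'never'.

Answer: never

Derivation:
Gen 0: 00010110011000
Gen 1 (rule 60): 00011101010100
Gen 2 (rule 30): 00110001010110
Gen 3 (rule 22): 01001011010001
Gen 4 (rule 60): 01101110111001
Gen 5 (rule 30): 11001000100111
Gen 6 (rule 22): 00111101111000
Gen 7 (rule 60): 00100011000100
Gen 8 (rule 30): 01110110101110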